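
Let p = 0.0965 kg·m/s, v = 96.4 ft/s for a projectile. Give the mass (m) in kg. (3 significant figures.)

Rearranging p = m·v for m: m = p/v.
p = 0.0965 kg·m/s; v = 96.4 ft/s = 29.38 m/s.
m = 0.003284 kg

0.00328 kg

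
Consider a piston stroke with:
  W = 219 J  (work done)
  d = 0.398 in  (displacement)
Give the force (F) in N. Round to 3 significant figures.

21700 N

Solving W = F·d for F: F = W/d.
W = 219 J; d = 0.398 in = 0.01011 m.
F = 21663 N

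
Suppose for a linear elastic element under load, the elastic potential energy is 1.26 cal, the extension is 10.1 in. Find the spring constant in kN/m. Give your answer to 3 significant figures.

0.160 kN/m

Rearranging U = ½k·x² for k: k = 2U/x².
U = 1.26 cal = 5.272 J; x = 10.1 in = 0.2565 m.
k = 160.2 N/m
160.2 N/m × (1 kN/m / 1000 N/m) = 0.1602 kN/m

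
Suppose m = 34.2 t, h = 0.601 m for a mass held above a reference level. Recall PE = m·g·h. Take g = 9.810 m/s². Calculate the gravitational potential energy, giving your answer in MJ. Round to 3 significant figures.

Directly: PE = mgh.
m = 34.2 t = 34200 kg; h = 0.601 m; g = 9.810 m/s².
PE = 2.016×10^5 J
2.016×10^5 J × (1 MJ / 1.000×10^6 J) = 0.2016 MJ

0.202 MJ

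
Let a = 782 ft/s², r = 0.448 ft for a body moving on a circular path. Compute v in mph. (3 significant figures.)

12.8 mph

Solving a = v²/r for v: v = √(a·r).
a = 782 ft/s² = 238.4 m/s²; r = 0.448 ft = 0.1366 m.
v = 5.705 m/s
5.705 m/s × (1 mph / 0.4470 m/s) = 12.76 mph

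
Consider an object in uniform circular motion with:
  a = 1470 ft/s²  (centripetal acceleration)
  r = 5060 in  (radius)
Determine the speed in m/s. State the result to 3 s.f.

240 m/s

Rearranging: v = √(a·r).
a = 1470 ft/s² = 448.1 m/s²; r = 5060 in = 128.5 m.
v = 240.0 m/s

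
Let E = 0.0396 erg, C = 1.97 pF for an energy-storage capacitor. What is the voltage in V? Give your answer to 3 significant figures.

63.4 V

Rearranging: V = √(2E/C).
E = 0.0396 erg = 3.960×10^-9 J; C = 1.97 pF = 1.970×10^-12 F.
V = 63.41 V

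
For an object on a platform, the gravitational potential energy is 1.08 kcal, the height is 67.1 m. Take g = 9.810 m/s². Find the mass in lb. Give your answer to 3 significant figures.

Solving PE = m·g·h for m: m = PE/(g·h).
PE = 1.08 kcal = 4519 J; h = 67.1 m; g = 9.810 m/s².
m = 6.865 kg
6.865 kg × (1 lb / 0.4536 kg) = 15.13 lb

15.1 lb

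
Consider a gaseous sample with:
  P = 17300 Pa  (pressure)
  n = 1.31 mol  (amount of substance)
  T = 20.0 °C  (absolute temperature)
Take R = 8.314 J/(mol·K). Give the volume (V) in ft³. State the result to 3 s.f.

From the ideal-gas law: V = nRT/P.
P = 17300 Pa; n = 1.31 mol; T = 20.0 °C = 293.1 K; R = 8.314 J/(mol·K).
V = 0.1846 m³
0.1846 m³ × (1 ft³ / 0.02832 m³) = 6.517 ft³

6.52 ft³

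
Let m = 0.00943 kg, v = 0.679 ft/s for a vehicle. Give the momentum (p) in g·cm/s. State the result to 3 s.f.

p is given directly by: p = mv.
m = 0.00943 kg; v = 0.679 ft/s = 0.2070 m/s.
p = 0.001952 kg·m/s  (the unit combination reduces to kg·m/s = kg·m/s)
0.001952 kg·m/s × (1 g·cm/s / 1.000×10^-5 kg·m/s) = 195.2 g·cm/s

195 g·cm/s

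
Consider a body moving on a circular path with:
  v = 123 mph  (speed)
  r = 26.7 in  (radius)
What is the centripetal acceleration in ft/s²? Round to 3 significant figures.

14600 ft/s²

Directly: a = v²/r.
v = 123 mph = 54.99 m/s; r = 26.7 in = 0.6782 m.
a = 4458 m/s²
4458 m/s² × (1 ft/s² / 0.3048 m/s²) = 14627 ft/s²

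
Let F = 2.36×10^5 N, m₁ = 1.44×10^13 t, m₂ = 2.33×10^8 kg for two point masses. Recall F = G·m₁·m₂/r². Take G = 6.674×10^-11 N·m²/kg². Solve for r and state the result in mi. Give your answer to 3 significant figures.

Rearranging F = G·m₁·m₂/r² for r: r = √(G·m₁m₂/F).
F = 2.36×10^5 N; m₁ = 1.44×10^13 t = 1.440×10^16 kg; m₂ = 2.33×10^8 kg; G = 6.674×10^-11 N·m²/kg².
r = 30803 m
30803 m × (1 mi / 1609 m) = 19.14 mi

19.1 mi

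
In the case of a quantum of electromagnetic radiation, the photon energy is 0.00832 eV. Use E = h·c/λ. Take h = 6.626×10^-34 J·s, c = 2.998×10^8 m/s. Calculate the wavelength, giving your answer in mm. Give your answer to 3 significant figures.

Solving E = h·c/λ for λ: λ = hc/E.
E = 0.00832 eV = 1.333×10^-21 J; h = 6.626×10^-34 J·s; c = 2.998×10^8 m/s.
λ = 1.490×10^-4 m
1.490×10^-4 m × (1 mm / 0.001000 m) = 0.1490 mm

0.149 mm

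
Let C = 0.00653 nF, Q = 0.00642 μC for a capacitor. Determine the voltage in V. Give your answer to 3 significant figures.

983 V

Rearranging: V = Q/C.
C = 0.00653 nF = 6.530×10^-12 F; Q = 0.00642 μC = 6.420×10^-9 C.
V = 983.2 V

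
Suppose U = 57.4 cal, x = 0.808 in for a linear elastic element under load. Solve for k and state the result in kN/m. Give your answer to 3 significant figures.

1140 kN/m

Rearranging U = ½k·x² for k: k = 2U/x².
U = 57.4 cal = 240.2 J; x = 0.808 in = 0.02052 m.
k = 1.140×10^6 N/m
1.140×10^6 N/m × (1 kN/m / 1000 N/m) = 1140 kN/m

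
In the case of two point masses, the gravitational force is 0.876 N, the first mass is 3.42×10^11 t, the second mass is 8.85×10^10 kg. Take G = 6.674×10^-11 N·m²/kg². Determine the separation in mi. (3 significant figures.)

From Newton's law of gravitation: r = √(G·m₁m₂/F).
F = 0.876 N; m₁ = 3.42×10^11 t = 3.420×10^14 kg; m₂ = 8.85×10^10 kg; G = 6.674×10^-11 N·m²/kg².
r = 4.802×10^7 m
4.802×10^7 m × (1 mi / 1609 m) = 29838 mi

29800 mi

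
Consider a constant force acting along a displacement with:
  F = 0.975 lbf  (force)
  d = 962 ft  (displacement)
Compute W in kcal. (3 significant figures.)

W is given directly by: W = F·d.
F = 0.975 lbf = 4.337 N; d = 962 ft = 293.2 m.
W = 1272 J  (the unit combination reduces to kg·m²/s² = J)
1272 J × (1 kcal / 4184 J) = 0.3039 kcal

0.304 kcal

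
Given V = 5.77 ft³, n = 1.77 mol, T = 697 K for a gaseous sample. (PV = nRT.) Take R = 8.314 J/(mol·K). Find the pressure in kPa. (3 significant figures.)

62.8 kPa

Directly: P = nRT/V.
V = 5.77 ft³ = 0.1634 m³; n = 1.77 mol; T = 697 K; R = 8.314 J/(mol·K).
P = 62776 Pa  (the unit combination reduces to kg/(m·s²) = Pa)
62776 Pa × (1 kPa / 1000 Pa) = 62.78 kPa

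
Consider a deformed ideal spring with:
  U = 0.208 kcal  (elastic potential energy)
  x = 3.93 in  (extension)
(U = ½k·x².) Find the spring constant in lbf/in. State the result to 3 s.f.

997 lbf/in

Rearranging: k = 2U/x².
U = 0.208 kcal = 870.3 J; x = 3.93 in = 0.09982 m.
k = 1.747×10^5 N/m
1.747×10^5 N/m × (1 lbf/in / 175.1 N/m) = 997.4 lbf/in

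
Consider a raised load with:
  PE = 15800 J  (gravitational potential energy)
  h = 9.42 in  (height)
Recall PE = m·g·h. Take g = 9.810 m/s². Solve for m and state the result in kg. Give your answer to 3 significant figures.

Rearranging: m = PE/(g·h).
PE = 15800 J; h = 9.42 in = 0.2393 m; g = 9.810 m/s².
m = 6731 kg

6730 kg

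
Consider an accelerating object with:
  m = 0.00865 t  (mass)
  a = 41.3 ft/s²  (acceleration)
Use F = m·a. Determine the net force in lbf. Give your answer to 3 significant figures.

24.5 lbf

From Newton's second law: F = m·a.
m = 0.00865 t = 8.650 kg; a = 41.3 ft/s² = 12.59 m/s².
F = 108.9 N
108.9 N × (1 lbf / 4.448 N) = 24.48 lbf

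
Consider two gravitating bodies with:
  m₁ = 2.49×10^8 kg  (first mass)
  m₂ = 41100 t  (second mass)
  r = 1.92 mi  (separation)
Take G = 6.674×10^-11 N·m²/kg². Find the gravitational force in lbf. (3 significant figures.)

From Newton's law of gravitation: F = Gm₁m₂/r².
m₁ = 2.49×10^8 kg; m₂ = 41100 t = 4.110×10^7 kg; r = 1.92 mi = 3090 m; G = 6.674×10^-11 N·m²/kg².
F = 0.07154 N  (the unit combination reduces to kg·m/s² = N)
0.07154 N × (1 lbf / 4.448 N) = 0.01608 lbf

0.0161 lbf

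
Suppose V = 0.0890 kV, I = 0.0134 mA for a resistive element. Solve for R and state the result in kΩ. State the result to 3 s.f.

From Ohm's law: R = V/I.
V = 0.0890 kV = 89.00 V; I = 0.0134 mA = 1.340×10^-5 A.
R = 6.642×10^6 Ω
6.642×10^6 Ω × (1 kΩ / 1000 Ω) = 6642 kΩ

6640 kΩ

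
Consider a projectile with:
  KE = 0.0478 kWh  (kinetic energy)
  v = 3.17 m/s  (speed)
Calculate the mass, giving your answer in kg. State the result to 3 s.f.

34200 kg

Solving KE = ½mv² for m: m = 2·KE/v².
KE = 0.0478 kWh = 1.721×10^5 J; v = 3.17 m/s.
m = 34249 kg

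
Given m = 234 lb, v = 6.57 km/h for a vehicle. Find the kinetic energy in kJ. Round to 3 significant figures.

0.177 kJ

Directly: KE = ½mv².
m = 234 lb = 106.1 kg; v = 6.57 km/h = 1.825 m/s.
KE = 176.8 J  (the unit combination reduces to kg·m²/s² = J)
176.8 J × (1 kJ / 1000 J) = 0.1768 kJ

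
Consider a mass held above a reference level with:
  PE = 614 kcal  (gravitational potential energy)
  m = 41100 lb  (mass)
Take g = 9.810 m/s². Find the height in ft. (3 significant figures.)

Rearranging: h = PE/(m·g).
PE = 614 kcal = 2.569×10^6 J; m = 41100 lb = 18643 kg; g = 9.810 m/s².
h = 14.05 m
14.05 m × (1 ft / 0.3048 m) = 46.09 ft

46.1 ft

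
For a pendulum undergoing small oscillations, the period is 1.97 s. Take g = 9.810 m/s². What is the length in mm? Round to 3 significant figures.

Rearranging T = 2π√(L/g) for L: L = g·(T/2π)².
T = 1.97 s; g = 9.810 m/s².
L = 0.9644 m
0.9644 m × (1 mm / 0.001000 m) = 964.4 mm

964 mm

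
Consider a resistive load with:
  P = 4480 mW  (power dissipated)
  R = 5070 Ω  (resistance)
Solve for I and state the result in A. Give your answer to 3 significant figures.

0.0297 A

Solving P = I²R for I: I = √(P/R).
P = 4480 mW = 4.480 W; R = 5070 Ω.
I = 0.02973 A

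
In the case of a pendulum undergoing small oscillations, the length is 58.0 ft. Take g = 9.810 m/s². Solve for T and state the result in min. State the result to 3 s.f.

0.141 min

T is given directly by: T = 2π√(L/g).
L = 58.0 ft = 17.68 m; g = 9.810 m/s².
T = 8.435 s
8.435 s × (1 min / 60.00 s) = 0.1406 min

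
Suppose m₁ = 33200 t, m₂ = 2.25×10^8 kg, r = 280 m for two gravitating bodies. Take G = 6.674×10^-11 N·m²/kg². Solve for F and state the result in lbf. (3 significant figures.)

1.43 lbf

Directly: F = Gm₁m₂/r².
m₁ = 33200 t = 3.320×10^7 kg; m₂ = 2.25×10^8 kg; r = 280 m; G = 6.674×10^-11 N·m²/kg².
F = 6.359 N  (the unit combination reduces to kg·m/s² = N)
6.359 N × (1 lbf / 4.448 N) = 1.430 lbf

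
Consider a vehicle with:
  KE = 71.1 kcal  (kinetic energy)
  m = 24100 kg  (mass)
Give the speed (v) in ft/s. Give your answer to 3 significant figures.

16.3 ft/s

Rearranging: v = √(2·KE/m).
KE = 71.1 kcal = 2.975×10^5 J; m = 24100 kg.
v = 4.969 m/s
4.969 m/s × (1 ft/s / 0.3048 m/s) = 16.30 ft/s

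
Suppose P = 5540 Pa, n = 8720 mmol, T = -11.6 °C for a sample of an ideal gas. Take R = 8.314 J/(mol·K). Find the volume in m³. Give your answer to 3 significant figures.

Rearranging: V = nRT/P.
P = 5540 Pa; n = 8720 mmol = 8.720 mol; T = -11.6 °C = 261.5 K; R = 8.314 J/(mol·K).
V = 3.423 m³

3.42 m³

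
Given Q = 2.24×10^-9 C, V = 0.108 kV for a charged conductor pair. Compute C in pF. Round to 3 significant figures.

20.7 pF

Directly: C = Q/V.
Q = 2.24×10^-9 C; V = 0.108 kV = 108.0 V.
C = 2.074×10^-11 F
2.074×10^-11 F × (1 pF / 1.000×10^-12 F) = 20.74 pF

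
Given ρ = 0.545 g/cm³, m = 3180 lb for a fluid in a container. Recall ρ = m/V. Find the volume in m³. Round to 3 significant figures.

Solving ρ = m/V for V: V = m/ρ.
ρ = 0.545 g/cm³ = 545.0 kg/m³; m = 3180 lb = 1442 kg.
V = 2.647 m³

2.65 m³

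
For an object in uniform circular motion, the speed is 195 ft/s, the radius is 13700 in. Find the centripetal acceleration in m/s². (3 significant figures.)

10.2 m/s²

Directly: a = v²/r.
v = 195 ft/s = 59.44 m/s; r = 13700 in = 348.0 m.
a = 10.15 m/s²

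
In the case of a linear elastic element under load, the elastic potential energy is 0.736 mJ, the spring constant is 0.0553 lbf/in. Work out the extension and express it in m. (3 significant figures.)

0.0123 m

Rearranging U = ½k·x² for x: x = √(2U/k).
U = 0.736 mJ = 7.360×10^-4 J; k = 0.0553 lbf/in = 9.685 N/m.
x = 0.01233 m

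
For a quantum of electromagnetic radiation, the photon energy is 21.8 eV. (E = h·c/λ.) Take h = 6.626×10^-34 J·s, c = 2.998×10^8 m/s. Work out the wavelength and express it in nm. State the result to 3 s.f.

Solving E = h·c/λ for λ: λ = hc/E.
E = 21.8 eV = 3.493×10^-18 J; h = 6.626×10^-34 J·s; c = 2.998×10^8 m/s.
λ = 5.687×10^-8 m
5.687×10^-8 m × (1 nm / 1.000×10^-9 m) = 56.87 nm

56.9 nm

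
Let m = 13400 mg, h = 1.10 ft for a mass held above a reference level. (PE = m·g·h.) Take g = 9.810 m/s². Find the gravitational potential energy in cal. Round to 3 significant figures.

0.0105 cal

Directly: PE = mgh.
m = 13400 mg = 0.01340 kg; h = 1.10 ft = 0.3353 m; g = 9.810 m/s².
PE = 0.04407 J
0.04407 J × (1 cal / 4.184 J) = 0.01053 cal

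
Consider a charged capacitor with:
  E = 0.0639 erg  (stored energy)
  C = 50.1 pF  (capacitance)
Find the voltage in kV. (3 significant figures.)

0.0160 kV

Solving E = ½C·V² for V: V = √(2E/C).
E = 0.0639 erg = 6.390×10^-9 J; C = 50.1 pF = 5.010×10^-11 F.
V = 15.97 V
15.97 V × (1 kV / 1000 V) = 0.01597 kV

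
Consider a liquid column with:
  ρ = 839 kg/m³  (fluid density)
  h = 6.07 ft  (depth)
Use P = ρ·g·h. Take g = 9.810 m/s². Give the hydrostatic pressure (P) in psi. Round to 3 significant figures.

2.21 psi

P is given directly by: P = ρgh.
ρ = 839 kg/m³; h = 6.07 ft = 1.850 m; g = 9.810 m/s².
P = 15228 Pa
15228 Pa × (1 psi / 6895 Pa) = 2.209 psi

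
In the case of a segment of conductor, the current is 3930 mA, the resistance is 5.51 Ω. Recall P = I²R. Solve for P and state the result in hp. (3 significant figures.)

0.114 hp

Directly: P = I²R.
I = 3930 mA = 3.930 A; R = 5.51 Ω.
P = 85.10 W
85.10 W × (1 hp / 745.7 W) = 0.1141 hp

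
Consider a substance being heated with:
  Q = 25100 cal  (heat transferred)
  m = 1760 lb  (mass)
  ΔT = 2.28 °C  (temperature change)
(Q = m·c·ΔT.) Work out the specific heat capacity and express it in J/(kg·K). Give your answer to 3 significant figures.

Rearranging Q = m·c·ΔT for c: c = Q/(m·ΔT).
Q = 25100 cal = 1.050×10^5 J; m = 1760 lb = 798.3 kg; ΔT = 2.28 °C = 2.280 K.
c = 57.70 J/(kg·K)

57.7 J/(kg·K)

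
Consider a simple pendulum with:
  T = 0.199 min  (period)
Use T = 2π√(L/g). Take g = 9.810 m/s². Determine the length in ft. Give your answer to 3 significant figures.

116 ft

Solving T = 2π√(L/g) for L: L = g·(T/2π)².
T = 0.199 min = 11.94 s; g = 9.810 m/s².
L = 35.43 m
35.43 m × (1 ft / 0.3048 m) = 116.2 ft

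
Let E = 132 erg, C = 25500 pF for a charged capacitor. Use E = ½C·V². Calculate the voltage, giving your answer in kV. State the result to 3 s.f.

0.0322 kV

Rearranging E = ½C·V² for V: V = √(2E/C).
E = 132 erg = 1.320×10^-5 J; C = 25500 pF = 2.550×10^-8 F.
V = 32.18 V
32.18 V × (1 kV / 1000 V) = 0.03218 kV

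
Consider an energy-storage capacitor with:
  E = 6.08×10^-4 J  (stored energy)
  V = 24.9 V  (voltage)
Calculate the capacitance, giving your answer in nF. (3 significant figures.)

1960 nF

Rearranging: C = 2E/V².
E = 6.08×10^-4 J; V = 24.9 V.
C = 1.961×10^-6 F
1.961×10^-6 F × (1 nF / 1.000×10^-9 F) = 1961 nF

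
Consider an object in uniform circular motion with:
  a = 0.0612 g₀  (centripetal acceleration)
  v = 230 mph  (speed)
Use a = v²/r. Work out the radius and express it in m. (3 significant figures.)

Solving a = v²/r for r: r = v²/a.
a = 0.0612 g₀ = 0.6002 m/s²; v = 230 mph = 102.8 m/s.
r = 17615 m

17600 m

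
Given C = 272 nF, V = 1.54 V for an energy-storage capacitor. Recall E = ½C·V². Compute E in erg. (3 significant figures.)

3.23 erg

Directly: E = ½CV².
C = 272 nF = 2.720×10^-7 F; V = 1.54 V.
E = 3.225×10^-7 J
3.225×10^-7 J × (1 erg / 1.000×10^-7 J) = 3.225 erg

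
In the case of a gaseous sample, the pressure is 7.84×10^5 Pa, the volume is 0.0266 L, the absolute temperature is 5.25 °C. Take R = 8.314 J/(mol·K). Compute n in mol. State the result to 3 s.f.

0.00901 mol

From the ideal-gas law: n = PV/(RT).
P = 7.84×10^5 Pa; V = 0.0266 L = 2.660×10^-5 m³; T = 5.25 °C = 278.4 K; R = 8.314 J/(mol·K).
n = 0.009010 mol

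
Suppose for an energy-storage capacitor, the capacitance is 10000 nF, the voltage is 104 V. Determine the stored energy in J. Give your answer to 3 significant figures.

0.0541 J

E is given directly by: E = ½CV².
C = 10000 nF = 1.000×10^-5 F; V = 104 V.
E = 0.05408 J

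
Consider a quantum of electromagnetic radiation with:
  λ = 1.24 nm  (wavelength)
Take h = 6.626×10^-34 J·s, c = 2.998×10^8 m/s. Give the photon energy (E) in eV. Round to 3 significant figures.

1000 eV

Directly: E = hc/λ.
λ = 1.24 nm = 1.240×10^-9 m; h = 6.626×10^-34 J·s; c = 2.998×10^8 m/s.
E = 1.602×10^-16 J  (the unit combination reduces to kg·m²/s² = J)
1.602×10^-16 J × (1 eV / 1.602×10^-19 J) = 999.9 eV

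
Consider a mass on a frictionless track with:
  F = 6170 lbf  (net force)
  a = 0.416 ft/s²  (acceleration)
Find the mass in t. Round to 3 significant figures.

Rearranging F = m·a for m: m = F/a.
F = 6170 lbf = 27446 N; a = 0.416 ft/s² = 0.1268 m/s².
m = 2.165×10^5 kg
2.165×10^5 kg × (1 t / 1000 kg) = 216.5 t

216 t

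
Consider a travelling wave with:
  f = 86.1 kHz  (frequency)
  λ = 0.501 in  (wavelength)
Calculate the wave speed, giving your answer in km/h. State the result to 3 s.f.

3940 km/h

Directly: v = fλ.
f = 86.1 kHz = 86100 Hz; λ = 0.501 in = 0.01273 m.
v = 1096 m/s
1096 m/s × (1 km/h / 0.2778 m/s) = 3944 km/h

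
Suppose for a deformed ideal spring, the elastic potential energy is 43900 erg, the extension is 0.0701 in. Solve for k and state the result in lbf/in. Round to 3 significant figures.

Rearranging: k = 2U/x².
U = 43900 erg = 0.004390 J; x = 0.0701 in = 0.001781 m.
k = 2769 N/m
2769 N/m × (1 lbf/in / 175.1 N/m) = 15.81 lbf/in

15.8 lbf/in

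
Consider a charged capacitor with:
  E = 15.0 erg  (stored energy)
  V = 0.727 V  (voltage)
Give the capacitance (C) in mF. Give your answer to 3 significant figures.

Solving E = ½C·V² for C: C = 2E/V².
E = 15.0 erg = 1.500×10^-6 J; V = 0.727 V.
C = 5.676×10^-6 F
5.676×10^-6 F × (1 mF / 0.001000 F) = 0.005676 mF

0.00568 mF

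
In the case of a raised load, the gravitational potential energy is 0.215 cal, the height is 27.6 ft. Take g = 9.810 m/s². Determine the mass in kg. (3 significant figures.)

Solving PE = m·g·h for m: m = PE/(g·h).
PE = 0.215 cal = 0.8996 J; h = 27.6 ft = 8.412 m; g = 9.810 m/s².
m = 0.01090 kg

0.0109 kg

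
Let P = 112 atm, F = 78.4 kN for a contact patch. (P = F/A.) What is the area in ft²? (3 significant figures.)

0.0744 ft²

Rearranging P = F/A for A: A = F/P.
P = 112 atm = 1.135×10^7 Pa; F = 78.4 kN = 78400 N.
A = 0.006908 m²
0.006908 m² × (1 ft² / 0.09290 m²) = 0.07436 ft²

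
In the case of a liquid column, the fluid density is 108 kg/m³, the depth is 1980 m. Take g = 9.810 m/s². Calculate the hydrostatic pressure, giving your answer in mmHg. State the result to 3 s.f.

Directly: P = ρgh.
ρ = 108 kg/m³; h = 1980 m; g = 9.810 m/s².
P = 2.098×10^6 Pa  (the unit combination reduces to kg/(m·s²) = Pa)
2.098×10^6 Pa × (1 mmHg / 133.3 Pa) = 15735 mmHg

15700 mmHg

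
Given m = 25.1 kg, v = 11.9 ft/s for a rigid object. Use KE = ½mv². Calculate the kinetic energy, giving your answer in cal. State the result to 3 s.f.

39.5 cal

KE is given directly by: KE = ½mv².
m = 25.1 kg; v = 11.9 ft/s = 3.627 m/s.
KE = 165.1 J
165.1 J × (1 cal / 4.184 J) = 39.46 cal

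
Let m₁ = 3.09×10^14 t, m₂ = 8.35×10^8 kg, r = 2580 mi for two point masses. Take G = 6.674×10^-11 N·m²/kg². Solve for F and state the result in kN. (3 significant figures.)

0.999 kN

From Newton's law of gravitation: F = Gm₁m₂/r².
m₁ = 3.09×10^14 t = 3.090×10^17 kg; m₂ = 8.35×10^8 kg; r = 2580 mi = 4.152×10^6 m; G = 6.674×10^-11 N·m²/kg².
F = 998.8 N
998.8 N × (1 kN / 1000 N) = 0.9988 kN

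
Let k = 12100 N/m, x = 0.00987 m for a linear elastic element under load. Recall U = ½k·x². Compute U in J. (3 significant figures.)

0.589 J

Directly: U = ½kx².
k = 12100 N/m; x = 0.00987 m.
U = 0.5894 J  (the unit combination reduces to kg·m²/s² = J)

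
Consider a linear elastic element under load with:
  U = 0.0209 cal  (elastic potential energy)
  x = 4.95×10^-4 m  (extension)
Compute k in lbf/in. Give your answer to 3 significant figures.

4080 lbf/in

Rearranging U = ½k·x² for k: k = 2U/x².
U = 0.0209 cal = 0.08745 J; x = 4.95×10^-4 m.
k = 7.138×10^5 N/m
7.138×10^5 N/m × (1 lbf/in / 175.1 N/m) = 4076 lbf/in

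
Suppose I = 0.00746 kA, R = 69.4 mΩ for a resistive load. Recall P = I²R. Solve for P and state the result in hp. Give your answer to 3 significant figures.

Directly: P = I²R.
I = 0.00746 kA = 7.460 A; R = 69.4 mΩ = 0.06940 Ω.
P = 3.862 W
3.862 W × (1 hp / 745.7 W) = 0.005179 hp

0.00518 hp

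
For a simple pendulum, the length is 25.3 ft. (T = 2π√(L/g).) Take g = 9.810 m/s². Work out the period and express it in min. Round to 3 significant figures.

0.0928 min

Directly: T = 2π√(L/g).
L = 25.3 ft = 7.711 m; g = 9.810 m/s².
T = 5.571 s
5.571 s × (1 min / 60.00 s) = 0.09285 min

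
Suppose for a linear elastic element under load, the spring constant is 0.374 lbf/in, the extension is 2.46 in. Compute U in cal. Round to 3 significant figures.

0.0306 cal

Directly: U = ½kx².
k = 0.374 lbf/in = 65.50 N/m; x = 2.46 in = 0.06248 m.
U = 0.1279 J  (the unit combination reduces to kg·m²/s² = J)
0.1279 J × (1 cal / 4.184 J) = 0.03056 cal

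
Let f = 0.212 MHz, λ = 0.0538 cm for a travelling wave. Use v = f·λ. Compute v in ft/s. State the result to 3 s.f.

374 ft/s

v is given directly by: v = fλ.
f = 0.212 MHz = 2.120×10^5 Hz; λ = 0.0538 cm = 5.380×10^-4 m.
v = 114.1 m/s
114.1 m/s × (1 ft/s / 0.3048 m/s) = 374.2 ft/s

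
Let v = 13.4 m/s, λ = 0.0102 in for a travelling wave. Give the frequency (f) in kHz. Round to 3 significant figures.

Solving v = f·λ for f: f = v/λ.
v = 13.4 m/s; λ = 0.0102 in = 2.591×10^-4 m.
f = 51721 Hz
51721 Hz × (1 kHz / 1000 Hz) = 51.72 kHz

51.7 kHz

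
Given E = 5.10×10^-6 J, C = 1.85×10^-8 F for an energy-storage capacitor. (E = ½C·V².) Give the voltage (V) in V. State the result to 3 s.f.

Rearranging: V = √(2E/C).
E = 5.10×10^-6 J; C = 1.85×10^-8 F.
V = 23.48 V

23.5 V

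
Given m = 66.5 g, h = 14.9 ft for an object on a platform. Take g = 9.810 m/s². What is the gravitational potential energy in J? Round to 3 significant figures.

PE is given directly by: PE = mgh.
m = 66.5 g = 0.06650 kg; h = 14.9 ft = 4.542 m; g = 9.810 m/s².
PE = 2.963 J  (the unit combination reduces to kg·m²/s² = J)

2.96 J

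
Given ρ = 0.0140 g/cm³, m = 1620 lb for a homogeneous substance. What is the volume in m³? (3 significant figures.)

Rearranging ρ = m/V for V: V = m/ρ.
ρ = 0.0140 g/cm³ = 14.00 kg/m³; m = 1620 lb = 734.8 kg.
V = 52.49 m³

52.5 m³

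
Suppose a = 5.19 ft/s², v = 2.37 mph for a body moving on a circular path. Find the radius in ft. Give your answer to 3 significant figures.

2.33 ft

Rearranging: r = v²/a.
a = 5.19 ft/s² = 1.582 m/s²; v = 2.37 mph = 1.059 m/s.
r = 0.7096 m
0.7096 m × (1 ft / 0.3048 m) = 2.328 ft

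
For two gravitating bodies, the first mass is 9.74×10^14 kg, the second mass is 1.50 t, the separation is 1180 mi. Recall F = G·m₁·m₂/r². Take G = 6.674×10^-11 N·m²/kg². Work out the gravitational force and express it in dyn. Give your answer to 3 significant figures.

F is given directly by: F = Gm₁m₂/r².
m₁ = 9.74×10^14 kg; m₂ = 1.50 t = 1500 kg; r = 1180 mi = 1.899×10^6 m; G = 6.674×10^-11 N·m²/kg².
F = 2.704×10^-5 N
2.704×10^-5 N × (1 dyn / 1.000×10^-5 N) = 2.704 dyn

2.70 dyn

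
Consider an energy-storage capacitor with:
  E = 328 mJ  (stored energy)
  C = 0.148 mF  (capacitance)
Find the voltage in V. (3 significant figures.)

Solving E = ½C·V² for V: V = √(2E/C).
E = 328 mJ = 0.3280 J; C = 0.148 mF = 1.480×10^-4 F.
V = 66.58 V

66.6 V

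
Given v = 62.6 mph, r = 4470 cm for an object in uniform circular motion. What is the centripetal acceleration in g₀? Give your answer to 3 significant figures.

1.79 g₀

a is given directly by: a = v²/r.
v = 62.6 mph = 27.98 m/s; r = 4470 cm = 44.70 m.
a = 17.52 m/s²
17.52 m/s² × (1 g₀ / 9.807 m/s²) = 1.787 g₀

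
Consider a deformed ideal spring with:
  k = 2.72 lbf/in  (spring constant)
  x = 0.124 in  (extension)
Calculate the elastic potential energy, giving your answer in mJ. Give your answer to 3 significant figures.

U is given directly by: U = ½kx².
k = 2.72 lbf/in = 476.3 N/m; x = 0.124 in = 0.003150 m.
U = 0.002363 J
0.002363 J × (1 mJ / 0.001000 J) = 2.363 mJ

2.36 mJ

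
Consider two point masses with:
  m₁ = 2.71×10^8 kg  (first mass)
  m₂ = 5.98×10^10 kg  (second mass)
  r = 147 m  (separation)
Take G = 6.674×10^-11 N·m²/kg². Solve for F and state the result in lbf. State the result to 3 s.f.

F is given directly by: F = Gm₁m₂/r².
m₁ = 2.71×10^8 kg; m₂ = 5.98×10^10 kg; r = 147 m; G = 6.674×10^-11 N·m²/kg².
F = 50052 N  (the unit combination reduces to kg·m/s² = N)
50052 N × (1 lbf / 4.448 N) = 11252 lbf

11300 lbf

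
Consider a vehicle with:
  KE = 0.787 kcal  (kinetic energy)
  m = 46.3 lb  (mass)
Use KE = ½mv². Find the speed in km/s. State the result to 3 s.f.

0.0177 km/s

Rearranging: v = √(2·KE/m).
KE = 0.787 kcal = 3293 J; m = 46.3 lb = 21.00 kg.
v = 17.71 m/s
17.71 m/s × (1 km/s / 1000 m/s) = 0.01771 km/s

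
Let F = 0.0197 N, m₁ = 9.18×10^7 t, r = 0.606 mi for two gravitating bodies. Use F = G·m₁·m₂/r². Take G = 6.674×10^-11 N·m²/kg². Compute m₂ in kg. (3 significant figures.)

3060 kg

Rearranging F = G·m₁·m₂/r² for m₂: m₂ = F·r²/(G·m₁).
F = 0.0197 N; m₁ = 9.18×10^7 t = 9.180×10^10 kg; r = 0.606 mi = 975.3 m; G = 6.674×10^-11 N·m²/kg².
m₂ = 3058 kg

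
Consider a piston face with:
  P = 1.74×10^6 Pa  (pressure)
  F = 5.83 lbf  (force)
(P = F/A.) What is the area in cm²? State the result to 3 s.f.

0.149 cm²

Rearranging: A = F/P.
P = 1.74×10^6 Pa; F = 5.83 lbf = 25.93 N.
A = 1.490×10^-5 m²
1.490×10^-5 m² × (1 cm² / 1.000×10^-4 m²) = 0.1490 cm²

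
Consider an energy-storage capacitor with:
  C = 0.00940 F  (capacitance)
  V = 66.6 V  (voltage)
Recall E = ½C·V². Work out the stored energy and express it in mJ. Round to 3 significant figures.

Directly: E = ½CV².
C = 0.00940 F; V = 66.6 V.
E = 20.85 J  (the unit combination reduces to kg·m²/s² = J)
20.85 J × (1 mJ / 0.001000 J) = 20847 mJ

20800 mJ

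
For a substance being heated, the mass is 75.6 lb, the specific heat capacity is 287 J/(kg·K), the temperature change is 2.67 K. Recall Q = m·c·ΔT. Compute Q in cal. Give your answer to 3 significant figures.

Directly: Q = mcΔT.
m = 75.6 lb = 34.29 kg; c = 287 J/(kg·K); ΔT = 2.67 K.
Q = 26277 J
26277 J × (1 cal / 4.184 J) = 6280 cal

6280 cal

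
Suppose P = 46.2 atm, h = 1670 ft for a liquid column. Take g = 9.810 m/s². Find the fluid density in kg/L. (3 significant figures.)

0.937 kg/L

Solving P = ρ·g·h for ρ: ρ = P/(g·h).
P = 46.2 atm = 4.681×10^6 Pa; h = 1670 ft = 509.0 m; g = 9.810 m/s².
ρ = 937.5 kg/m³
937.5 kg/m³ × (1 kg/L / 1000 kg/m³) = 0.9375 kg/L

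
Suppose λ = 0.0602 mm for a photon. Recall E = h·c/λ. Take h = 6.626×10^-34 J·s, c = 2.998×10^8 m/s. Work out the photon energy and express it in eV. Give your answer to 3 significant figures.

Directly: E = hc/λ.
λ = 0.0602 mm = 6.020×10^-5 m; h = 6.626×10^-34 J·s; c = 2.998×10^8 m/s.
E = 3.300×10^-21 J
3.300×10^-21 J × (1 eV / 1.602×10^-19 J) = 0.02060 eV

0.0206 eV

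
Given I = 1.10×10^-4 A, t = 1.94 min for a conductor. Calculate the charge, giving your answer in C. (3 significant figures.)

Directly: q = It.
I = 1.10×10^-4 A; t = 1.94 min = 116.4 s.
q = 0.01280 C  (the unit combination reduces to A·s = C)

0.0128 C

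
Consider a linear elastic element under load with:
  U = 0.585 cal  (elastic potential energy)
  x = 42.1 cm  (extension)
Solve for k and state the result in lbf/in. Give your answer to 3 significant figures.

0.158 lbf/in

Rearranging: k = 2U/x².
U = 0.585 cal = 2.448 J; x = 42.1 cm = 0.4210 m.
k = 27.62 N/m
27.62 N/m × (1 lbf/in / 175.1 N/m) = 0.1577 lbf/in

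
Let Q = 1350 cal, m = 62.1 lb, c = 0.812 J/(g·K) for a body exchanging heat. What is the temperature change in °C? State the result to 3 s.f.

0.247 °C

Rearranging: ΔT = Q/(m·c).
Q = 1350 cal = 5648 J; m = 62.1 lb = 28.17 kg; c = 0.812 J/(g·K) = 812.0 J/(kg·K).
ΔT = 0.2470 K
Since 1 °C = 1 K, 0.2470 °C.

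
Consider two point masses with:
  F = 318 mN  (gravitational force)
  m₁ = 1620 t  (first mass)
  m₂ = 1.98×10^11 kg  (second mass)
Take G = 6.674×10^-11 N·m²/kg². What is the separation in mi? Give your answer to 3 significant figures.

5.10 mi

Rearranging: r = √(G·m₁m₂/F).
F = 318 mN = 0.3180 N; m₁ = 1620 t = 1.620×10^6 kg; m₂ = 1.98×10^11 kg; G = 6.674×10^-11 N·m²/kg².
r = 8205 m
8205 m × (1 mi / 1609 m) = 5.098 mi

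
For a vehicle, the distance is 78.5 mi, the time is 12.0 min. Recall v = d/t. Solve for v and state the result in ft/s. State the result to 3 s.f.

v is given directly by: v = d/t.
d = 78.5 mi = 1.263×10^5 m; t = 12.0 min = 720.0 s.
v = 175.5 m/s
175.5 m/s × (1 ft/s / 0.3048 m/s) = 575.7 ft/s

576 ft/s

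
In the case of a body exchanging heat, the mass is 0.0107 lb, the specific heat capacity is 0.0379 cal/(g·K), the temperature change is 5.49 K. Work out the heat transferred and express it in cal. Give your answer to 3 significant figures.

1.01 cal

Directly: Q = mcΔT.
m = 0.0107 lb = 0.004853 kg; c = 0.0379 cal/(g·K) = 158.6 J/(kg·K); ΔT = 5.49 K.
Q = 4.225 J
4.225 J × (1 cal / 4.184 J) = 1.010 cal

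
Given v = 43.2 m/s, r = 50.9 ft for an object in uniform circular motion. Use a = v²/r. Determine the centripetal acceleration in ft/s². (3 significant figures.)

Directly: a = v²/r.
v = 43.2 m/s; r = 50.9 ft = 15.51 m.
a = 120.3 m/s²
120.3 m/s² × (1 ft/s² / 0.3048 m/s²) = 394.7 ft/s²

395 ft/s²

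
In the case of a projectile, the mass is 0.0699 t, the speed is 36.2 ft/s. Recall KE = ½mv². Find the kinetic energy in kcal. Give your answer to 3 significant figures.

1.02 kcal

Directly: KE = ½mv².
m = 0.0699 t = 69.90 kg; v = 36.2 ft/s = 11.03 m/s.
KE = 4255 J
4255 J × (1 kcal / 4184 J) = 1.017 kcal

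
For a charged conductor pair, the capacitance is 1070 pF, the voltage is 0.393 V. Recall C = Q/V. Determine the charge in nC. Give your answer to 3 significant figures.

0.421 nC

Rearranging: Q = CV.
C = 1070 pF = 1.070×10^-9 F; V = 0.393 V.
Q = 4.205×10^-10 C
4.205×10^-10 C × (1 nC / 1.000×10^-9 C) = 0.4205 nC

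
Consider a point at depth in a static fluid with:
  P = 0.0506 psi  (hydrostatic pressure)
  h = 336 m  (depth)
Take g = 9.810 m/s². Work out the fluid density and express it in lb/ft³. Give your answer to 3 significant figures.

0.00661 lb/ft³

Rearranging P = ρ·g·h for ρ: ρ = P/(g·h).
P = 0.0506 psi = 348.9 Pa; h = 336 m; g = 9.810 m/s².
ρ = 0.1058 kg/m³
0.1058 kg/m³ × (1 lb/ft³ / 16.02 kg/m³) = 0.006608 lb/ft³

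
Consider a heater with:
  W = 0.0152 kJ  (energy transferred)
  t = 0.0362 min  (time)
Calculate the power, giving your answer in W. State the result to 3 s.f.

7.00 W

P is given directly by: P = W/t.
W = 0.0152 kJ = 15.20 J; t = 0.0362 min = 2.172 s.
P = 6.998 W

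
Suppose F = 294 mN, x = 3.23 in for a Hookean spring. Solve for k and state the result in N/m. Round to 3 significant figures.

3.58 N/m

From Hooke's law: k = F/x.
F = 294 mN = 0.2940 N; x = 3.23 in = 0.08204 m.
k = 3.584 N/m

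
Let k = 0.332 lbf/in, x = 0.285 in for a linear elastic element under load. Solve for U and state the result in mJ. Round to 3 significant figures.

U is given directly by: U = ½kx².
k = 0.332 lbf/in = 58.14 N/m; x = 0.285 in = 0.007239 m.
U = 0.001523 J
0.001523 J × (1 mJ / 0.001000 J) = 1.523 mJ

1.52 mJ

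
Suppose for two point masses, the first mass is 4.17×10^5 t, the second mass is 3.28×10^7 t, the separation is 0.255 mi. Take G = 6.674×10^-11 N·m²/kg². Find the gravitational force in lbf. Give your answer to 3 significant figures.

1220 lbf

From Newton's law of gravitation: F = Gm₁m₂/r².
m₁ = 4.17×10^5 t = 4.170×10^8 kg; m₂ = 3.28×10^7 t = 3.280×10^10 kg; r = 0.255 mi = 410.4 m; G = 6.674×10^-11 N·m²/kg².
F = 5420 N  (the unit combination reduces to kg·m/s² = N)
5420 N × (1 lbf / 4.448 N) = 1219 lbf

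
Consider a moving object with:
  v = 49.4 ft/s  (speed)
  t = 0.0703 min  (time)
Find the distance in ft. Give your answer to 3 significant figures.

208 ft

Rearranging: d = v·t.
v = 49.4 ft/s = 15.06 m/s; t = 0.0703 min = 4.218 s.
d = 63.51 m
63.51 m × (1 ft / 0.3048 m) = 208.4 ft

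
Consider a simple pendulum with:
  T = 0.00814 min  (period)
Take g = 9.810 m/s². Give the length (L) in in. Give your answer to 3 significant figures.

Rearranging T = 2π√(L/g) for L: L = g·(T/2π)².
T = 0.00814 min = 0.4884 s; g = 9.810 m/s².
L = 0.05927 m
0.05927 m × (1 in / 0.02540 m) = 2.334 in

2.33 in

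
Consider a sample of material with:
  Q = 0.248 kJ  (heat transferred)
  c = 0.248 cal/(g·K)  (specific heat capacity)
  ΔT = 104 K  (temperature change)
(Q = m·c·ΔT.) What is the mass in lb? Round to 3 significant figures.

0.00507 lb

Rearranging Q = m·c·ΔT for m: m = Q/(c·ΔT).
Q = 0.248 kJ = 248.0 J; c = 0.248 cal/(g·K) = 1038 J/(kg·K); ΔT = 104 K.
m = 0.002298 kg
0.002298 kg × (1 lb / 0.4536 kg) = 0.005067 lb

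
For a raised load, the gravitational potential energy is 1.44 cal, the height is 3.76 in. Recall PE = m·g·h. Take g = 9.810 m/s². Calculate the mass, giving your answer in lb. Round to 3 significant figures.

14.2 lb

Rearranging: m = PE/(g·h).
PE = 1.44 cal = 6.025 J; h = 3.76 in = 0.09550 m; g = 9.810 m/s².
m = 6.431 kg
6.431 kg × (1 lb / 0.4536 kg) = 14.18 lb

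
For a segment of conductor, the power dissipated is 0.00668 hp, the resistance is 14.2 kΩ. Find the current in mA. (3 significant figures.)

Solving P = I²R for I: I = √(P/R).
P = 0.00668 hp = 4.981 W; R = 14.2 kΩ = 14200 Ω.
I = 0.01873 A
0.01873 A × (1 mA / 0.001000 A) = 18.73 mA

18.7 mA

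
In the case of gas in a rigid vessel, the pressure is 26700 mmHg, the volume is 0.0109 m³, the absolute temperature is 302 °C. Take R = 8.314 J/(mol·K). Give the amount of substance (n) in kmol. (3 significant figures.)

0.00811 kmol

Solving PV = nRT for n: n = PV/(RT).
P = 26700 mmHg = 3.560×10^6 Pa; V = 0.0109 m³; T = 302 °C = 575.1 K; R = 8.314 J/(mol·K).
n = 8.114 mol
8.114 mol × (1 kmol / 1000 mol) = 0.008114 kmol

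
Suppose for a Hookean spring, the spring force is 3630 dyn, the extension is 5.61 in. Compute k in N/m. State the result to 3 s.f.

From Hooke's law: k = F/x.
F = 3630 dyn = 0.03630 N; x = 5.61 in = 0.1425 m.
k = 0.2547 N/m

0.255 N/m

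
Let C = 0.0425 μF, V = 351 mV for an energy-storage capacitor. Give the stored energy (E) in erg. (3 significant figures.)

0.0262 erg

Directly: E = ½CV².
C = 0.0425 μF = 4.250×10^-8 F; V = 351 mV = 0.3510 V.
E = 2.618×10^-9 J  (the unit combination reduces to kg·m²/s² = J)
2.618×10^-9 J × (1 erg / 1.000×10^-7 J) = 0.02618 erg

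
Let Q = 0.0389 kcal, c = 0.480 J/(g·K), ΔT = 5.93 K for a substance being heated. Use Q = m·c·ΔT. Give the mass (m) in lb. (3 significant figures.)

0.126 lb

Rearranging Q = m·c·ΔT for m: m = Q/(c·ΔT).
Q = 0.0389 kcal = 162.8 J; c = 0.480 J/(g·K) = 480.0 J/(kg·K); ΔT = 5.93 K.
m = 0.05718 kg
0.05718 kg × (1 lb / 0.4536 kg) = 0.1261 lb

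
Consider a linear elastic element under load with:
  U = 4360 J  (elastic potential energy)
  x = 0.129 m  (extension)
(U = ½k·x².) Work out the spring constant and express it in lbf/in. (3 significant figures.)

Solving U = ½k·x² for k: k = 2U/x².
U = 4360 J; x = 0.129 m.
k = 5.240×10^5 N/m
5.240×10^5 N/m × (1 lbf/in / 175.1 N/m) = 2992 lbf/in

2990 lbf/in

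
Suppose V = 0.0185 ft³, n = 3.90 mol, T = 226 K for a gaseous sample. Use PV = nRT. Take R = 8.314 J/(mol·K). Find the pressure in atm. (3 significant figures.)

138 atm

P is given directly by: P = nRT/V.
V = 0.0185 ft³ = 5.239×10^-4 m³; n = 3.90 mol; T = 226 K; R = 8.314 J/(mol·K).
P = 1.399×10^7 Pa
1.399×10^7 Pa × (1 atm / 1.013×10^5 Pa) = 138.1 atm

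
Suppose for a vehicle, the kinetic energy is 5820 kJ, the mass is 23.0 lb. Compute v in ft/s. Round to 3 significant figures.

Rearranging: v = √(2·KE/m).
KE = 5820 kJ = 5.820×10^6 J; m = 23.0 lb = 10.43 kg.
v = 1056 m/s
1056 m/s × (1 ft/s / 0.3048 m/s) = 3465 ft/s

3470 ft/s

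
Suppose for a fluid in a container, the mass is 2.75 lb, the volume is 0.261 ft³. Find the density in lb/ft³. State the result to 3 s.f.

10.5 lb/ft³

ρ is given directly by: ρ = m/V.
m = 2.75 lb = 1.247 kg; V = 0.261 ft³ = 0.007391 m³.
ρ = 168.8 kg/m³
168.8 kg/m³ × (1 lb/ft³ / 16.02 kg/m³) = 10.54 lb/ft³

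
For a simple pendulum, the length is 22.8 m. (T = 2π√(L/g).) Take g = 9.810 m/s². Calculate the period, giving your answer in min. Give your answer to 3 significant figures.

0.160 min

Directly: T = 2π√(L/g).
L = 22.8 m; g = 9.810 m/s².
T = 9.579 s
9.579 s × (1 min / 60.00 s) = 0.1596 min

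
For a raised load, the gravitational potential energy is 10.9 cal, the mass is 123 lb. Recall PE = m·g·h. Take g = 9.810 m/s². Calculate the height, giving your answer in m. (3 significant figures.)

0.0833 m

Rearranging PE = m·g·h for h: h = PE/(m·g).
PE = 10.9 cal = 45.61 J; m = 123 lb = 55.79 kg; g = 9.810 m/s².
h = 0.08333 m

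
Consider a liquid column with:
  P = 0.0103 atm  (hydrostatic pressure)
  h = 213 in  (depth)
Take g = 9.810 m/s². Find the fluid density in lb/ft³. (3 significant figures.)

Rearranging P = ρ·g·h for ρ: ρ = P/(g·h).
P = 0.0103 atm = 1044 Pa; h = 213 in = 5.410 m; g = 9.810 m/s².
ρ = 19.66 kg/m³
19.66 kg/m³ × (1 lb/ft³ / 16.02 kg/m³) = 1.228 lb/ft³

1.23 lb/ft³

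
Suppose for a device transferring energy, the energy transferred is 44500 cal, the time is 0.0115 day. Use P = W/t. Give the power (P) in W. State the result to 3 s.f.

Directly: P = W/t.
W = 44500 cal = 1.862×10^5 J; t = 0.0115 day = 993.6 s.
P = 187.4 W

187 W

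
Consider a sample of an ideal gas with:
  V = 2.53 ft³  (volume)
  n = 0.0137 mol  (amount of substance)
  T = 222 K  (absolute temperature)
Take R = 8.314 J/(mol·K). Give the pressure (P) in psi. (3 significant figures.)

Directly: P = nRT/V.
V = 2.53 ft³ = 0.07164 m³; n = 0.0137 mol; T = 222 K; R = 8.314 J/(mol·K).
P = 353.0 Pa
353.0 Pa × (1 psi / 6895 Pa) = 0.05119 psi

0.0512 psi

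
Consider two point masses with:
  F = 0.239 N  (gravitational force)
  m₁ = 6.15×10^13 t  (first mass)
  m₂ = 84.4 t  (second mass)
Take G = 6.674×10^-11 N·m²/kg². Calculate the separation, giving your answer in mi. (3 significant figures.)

From Newton's law of gravitation: r = √(G·m₁m₂/F).
F = 0.239 N; m₁ = 6.15×10^13 t = 6.150×10^16 kg; m₂ = 84.4 t = 84400 kg; G = 6.674×10^-11 N·m²/kg².
r = 1.204×10^6 m
1.204×10^6 m × (1 mi / 1609 m) = 748.1 mi

748 mi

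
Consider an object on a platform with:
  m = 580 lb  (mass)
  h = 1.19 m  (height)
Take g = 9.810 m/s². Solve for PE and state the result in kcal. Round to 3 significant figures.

PE is given directly by: PE = mgh.
m = 580 lb = 263.1 kg; h = 1.19 m; g = 9.810 m/s².
PE = 3071 J  (the unit combination reduces to kg·m²/s² = J)
3071 J × (1 kcal / 4184 J) = 0.7340 kcal

0.734 kcal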